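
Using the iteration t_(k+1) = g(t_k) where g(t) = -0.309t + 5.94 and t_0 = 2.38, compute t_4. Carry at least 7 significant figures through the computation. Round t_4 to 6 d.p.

t_1 = g(2.380000) = 5.204580
t_2 = g(5.204580) = 4.331785
t_3 = g(4.331785) = 4.601479
t_4 = g(4.601479) = 4.518143

4.518143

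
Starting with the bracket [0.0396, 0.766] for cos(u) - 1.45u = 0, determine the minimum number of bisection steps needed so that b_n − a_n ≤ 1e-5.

17

Initial width b − a = 0.766 − 0.0396 = 0.726400.
After n steps the width is (b−a)/2^n; need (b−a)/2^n ≤ 1e-5.
So n ≥ log₂(0.726400/1e-5) = log₂(72640.0000) ≈ 16.1485.
Hence n = 17.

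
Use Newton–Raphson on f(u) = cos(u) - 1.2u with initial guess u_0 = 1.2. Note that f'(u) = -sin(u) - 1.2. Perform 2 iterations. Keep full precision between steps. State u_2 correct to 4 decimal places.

u_0 = 1.200000: f = -1.077642, f' = -2.132039 → u_1 = 1.200000 - (-1.077642)/(-2.132039) = 0.694549
u_1 = 0.694549: f = -0.065116, f' = -1.840039 → u_2 = 0.694549 - (-0.065116)/(-1.840039) = 0.659160

0.6592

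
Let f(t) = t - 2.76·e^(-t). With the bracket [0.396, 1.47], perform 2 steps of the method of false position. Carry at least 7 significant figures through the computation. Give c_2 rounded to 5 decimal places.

1.01905

f(0.396000) = -1.461498, f(1.470000) = 0.835406
step 1: c = 1.079376, f(c) = 0.141507 > 0 → new bracket [0.396000, 1.079376]
step 2: c = 1.019050, f(c) = 0.022862 > 0 → new bracket [0.396000, 1.019050]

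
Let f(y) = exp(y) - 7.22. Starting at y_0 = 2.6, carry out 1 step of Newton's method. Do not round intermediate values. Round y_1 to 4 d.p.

2.1363

f'(y) = exp(y)
y_0 = 2.600000: f = 6.243738, f' = 13.463738 → y_1 = 2.600000 - (6.243738)/(13.463738) = 2.136255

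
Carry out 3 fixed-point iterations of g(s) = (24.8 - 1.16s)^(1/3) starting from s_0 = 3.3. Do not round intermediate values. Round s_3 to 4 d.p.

s_1 = g(3.300000) = 2.757697
s_2 = g(2.757697) = 2.784999
s_3 = g(2.784999) = 2.783638

2.7836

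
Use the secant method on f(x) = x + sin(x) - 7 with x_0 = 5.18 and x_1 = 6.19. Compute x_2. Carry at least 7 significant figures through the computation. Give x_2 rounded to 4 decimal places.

f(x_0) = -2.712648, f(x_1) = -0.903051
x_2 = 6.190000 - (-0.903051)·(6.190000 - 5.180000)/(-0.903051 - (-2.712648)) = 6.694024; f(x_2) = 0.093403

6.6940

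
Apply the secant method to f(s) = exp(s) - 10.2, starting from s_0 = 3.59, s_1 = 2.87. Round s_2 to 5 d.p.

Secant update: s_(k+1) = s_k − f(s_k)·(s_k − s_(k-1))/(f(s_k) − f(s_(k-1))).
f(s_0) = 26.034076, f(s_1) = 7.437018
s_2 = 2.870000 - (7.437018)·(2.870000 - 3.590000)/(7.437018 - (26.034076)) = 2.582070; f(s_2) = 3.024483

2.58207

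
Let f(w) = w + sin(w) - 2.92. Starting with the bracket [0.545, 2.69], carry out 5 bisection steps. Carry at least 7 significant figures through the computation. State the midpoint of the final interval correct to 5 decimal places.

1.98617

f(0.545000) = -1.856582, f(2.690000) = 0.206399 (opposite signs)
step 1: m = 1.617500, f(m) = -0.303590 < 0 → root in [1.617500, 2.690000]
step 2: m = 2.153750, f(m) = 0.068590 > 0 → root in [1.617500, 2.153750]
step 3: m = 1.885625, f(m) = -0.083526 < 0 → root in [1.885625, 2.153750]
step 4: m = 2.019687, f(m) = 0.000616 > 0 → root in [1.885625, 2.019687]
step 5: m = 1.952656, f(m) = -0.039371 < 0 → root in [1.952656, 2.019687]
Midpoint of [1.952656, 2.019687] = 1.986172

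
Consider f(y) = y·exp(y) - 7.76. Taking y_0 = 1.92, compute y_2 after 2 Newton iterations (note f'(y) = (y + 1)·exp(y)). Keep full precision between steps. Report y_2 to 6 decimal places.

1.589914

y_0 = 1.920000: f = 5.336240, f' = 19.917199 → y_1 = 1.920000 - (5.336240)/(19.917199) = 1.652079
y_1 = 1.652079: f = 0.860242, f' = 13.838057 → y_2 = 1.652079 - (0.860242)/(13.838057) = 1.589914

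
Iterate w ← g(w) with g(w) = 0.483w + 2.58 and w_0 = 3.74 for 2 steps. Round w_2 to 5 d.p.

4.69864

w_1 = g(3.740000) = 4.386420
w_2 = g(4.386420) = 4.698641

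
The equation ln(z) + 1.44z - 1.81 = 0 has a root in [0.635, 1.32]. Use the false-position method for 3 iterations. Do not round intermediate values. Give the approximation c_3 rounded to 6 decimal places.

1.156375

f(0.635000) = -1.349730, f(1.320000) = 0.368432
step 1: c = 1.173113, f(c) = 0.038944 > 0 → new bracket [0.635000, 1.173113]
step 2: c = 1.158022, f(c) = 0.004266 > 0 → new bracket [0.635000, 1.158022]
step 3: c = 1.156375, f(c) = 0.000469 > 0 → new bracket [0.635000, 1.156375]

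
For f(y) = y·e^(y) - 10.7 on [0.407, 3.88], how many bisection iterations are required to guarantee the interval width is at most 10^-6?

Initial width b − a = 3.88 − 0.407 = 3.473000.
After n steps the width is (b−a)/2^n; need (b−a)/2^n ≤ 10^-6.
So n ≥ log₂(3.473000/10^-6) = log₂(3473000.0000) ≈ 21.7278.
Hence n = 22.

22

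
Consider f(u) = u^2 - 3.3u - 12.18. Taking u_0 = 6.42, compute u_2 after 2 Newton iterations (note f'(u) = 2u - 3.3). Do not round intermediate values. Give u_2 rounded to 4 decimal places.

u_0 = 6.420000: f = 7.850400, f' = 9.540000 → u_1 = 6.420000 - (7.850400)/(9.540000) = 5.597107
u_1 = 5.597107: f = 0.677153, f' = 7.894214 → u_2 = 5.597107 - (0.677153)/(7.894214) = 5.511329

5.5113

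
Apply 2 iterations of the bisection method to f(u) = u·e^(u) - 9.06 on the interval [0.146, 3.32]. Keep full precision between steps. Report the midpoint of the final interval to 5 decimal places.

f(0.146000) = -8.891049, f(3.320000) = 82.772364 (opposite signs)
step 1: m = 1.733000, f(m) = 0.744623 > 0 → root in [0.146000, 1.733000]
step 2: m = 0.939500, f(m) = -6.656100 < 0 → root in [0.939500, 1.733000]
Midpoint of [0.939500, 1.733000] = 1.336250

1.33625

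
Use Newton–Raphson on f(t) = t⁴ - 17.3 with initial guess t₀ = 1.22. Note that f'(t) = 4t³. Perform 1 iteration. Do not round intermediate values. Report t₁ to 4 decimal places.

3.2968

t_0 = 1.220000: f = -15.084665, f' = 7.263392 → t_1 = 1.220000 - (-15.084665)/(7.263392) = 3.296807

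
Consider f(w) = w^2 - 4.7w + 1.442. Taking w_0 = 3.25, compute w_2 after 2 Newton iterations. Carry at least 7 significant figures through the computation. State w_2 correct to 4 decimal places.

Newton update: w ← w − f(w)/f'(w).
f'(w) = 2w - 4.7
w_0 = 3.250000: f = -3.270500, f' = 1.800000 → w_1 = 3.250000 - (-3.270500)/(1.800000) = 5.066944
w_1 = 5.066944: f = 3.301287, f' = 5.433889 → w_2 = 5.066944 - (3.301287)/(5.433889) = 4.459408

4.4594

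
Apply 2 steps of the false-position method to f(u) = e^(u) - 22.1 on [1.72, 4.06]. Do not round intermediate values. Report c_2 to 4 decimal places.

False-position update: c = (a·f(b) − b·f(a))/(f(b) − f(a)); replace the endpoint whose sign matches f(c).
f(1.720000) = -16.515472, f(4.060000) = 35.874311
step 1: c = 2.457667, f(c) = -10.422466 < 0 → new bracket [2.457667, 4.060000]
step 2: c = 2.818389, f(c) = -5.350159 < 0 → new bracket [2.818389, 4.060000]

2.8184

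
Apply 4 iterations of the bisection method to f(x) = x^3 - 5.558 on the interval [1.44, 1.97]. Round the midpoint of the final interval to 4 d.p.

1.7878

f(1.440000) = -2.572016, f(1.970000) = 2.087373 (opposite signs)
step 1: m = 1.705000, f(m) = -0.601522 < 0 → root in [1.705000, 1.970000]
step 2: m = 1.837500, f(m) = 0.646146 > 0 → root in [1.705000, 1.837500]
step 3: m = 1.771250, f(m) = -0.001010 < 0 → root in [1.771250, 1.837500]
step 4: m = 1.804375, f(m) = 0.316628 > 0 → root in [1.771250, 1.804375]
Midpoint of [1.771250, 1.804375] = 1.787812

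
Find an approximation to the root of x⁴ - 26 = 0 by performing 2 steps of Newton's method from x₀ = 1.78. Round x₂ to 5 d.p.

2.28794

Newton update: x ← x − f(x)/f'(x).
f'(x) = 4x³
x_0 = 1.780000: f = -15.961241, f' = 22.559008 → x_1 = 1.780000 - (-15.961241)/(22.559008) = 2.487533
x_1 = 2.487533: f = 12.289118, f' = 61.569626 → x_2 = 2.487533 - (12.289118)/(61.569626) = 2.287936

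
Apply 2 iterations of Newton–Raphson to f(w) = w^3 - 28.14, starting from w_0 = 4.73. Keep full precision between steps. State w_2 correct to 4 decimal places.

3.1166

f'(w) = 3w^2
w_0 = 4.730000: f = 77.683817, f' = 67.118700 → w_1 = 4.730000 - (77.683817)/(67.118700) = 3.572591
w_1 = 3.572591: f = 17.458414, f' = 38.290210 → w_2 = 3.572591 - (17.458414)/(38.290210) = 3.116641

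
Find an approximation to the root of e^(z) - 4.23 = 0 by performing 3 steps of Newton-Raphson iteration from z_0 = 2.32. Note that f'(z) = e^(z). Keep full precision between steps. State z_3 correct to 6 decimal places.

z_0 = 2.320000: f = 5.945674, f' = 10.175674 → z_1 = 2.320000 - (5.945674)/(10.175674) = 1.735697
z_1 = 1.735697: f = 1.442882, f' = 5.672882 → z_2 = 1.735697 - (1.442882)/(5.672882) = 1.481350
z_2 = 1.481350: f = 0.168880, f' = 4.398880 → z_3 = 1.481350 - (0.168880)/(4.398880) = 1.442958

1.442958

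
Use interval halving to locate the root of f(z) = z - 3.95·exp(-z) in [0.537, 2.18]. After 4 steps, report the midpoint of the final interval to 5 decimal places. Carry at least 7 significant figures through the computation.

1.20447

f(0.537000) = -1.771772, f(2.180000) = 1.733486 (opposite signs)
step 1: m = 1.358500, f(m) = 0.343168 > 0 → root in [0.537000, 1.358500]
step 2: m = 0.947750, f(m) = -0.583318 < 0 → root in [0.947750, 1.358500]
step 3: m = 1.153125, f(m) = -0.093688 < 0 → root in [1.153125, 1.358500]
step 4: m = 1.255813, f(m) = 0.130677 > 0 → root in [1.153125, 1.255813]
Midpoint of [1.153125, 1.255813] = 1.204469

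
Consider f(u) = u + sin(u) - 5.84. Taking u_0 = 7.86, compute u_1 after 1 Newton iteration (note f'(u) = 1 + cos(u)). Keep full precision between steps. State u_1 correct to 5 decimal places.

u_0 = 7.860000: f = 3.019982, f' = 0.993982 → u_1 = 7.860000 - (3.019982)/(0.993982) = 4.821733

4.82173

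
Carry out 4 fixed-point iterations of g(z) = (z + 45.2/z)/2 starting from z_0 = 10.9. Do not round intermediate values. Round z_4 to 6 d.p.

z_1 = g(10.900000) = 7.523394
z_2 = g(7.523394) = 6.765660
z_3 = g(6.765660) = 6.723228
z_4 = g(6.723228) = 6.723095

6.723095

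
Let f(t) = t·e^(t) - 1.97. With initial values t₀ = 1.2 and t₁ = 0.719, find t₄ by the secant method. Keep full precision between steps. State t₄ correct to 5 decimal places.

f(t_0) = 2.014140, f(t_1) = -0.494339
t_2 = 0.719000 - (-0.494339)·(0.719000 - 1.200000)/(-0.494339 - (2.014140)) = 0.813789; f(t_2) = -0.133731
t_3 = 0.813789 - (-0.133731)·(0.813789 - 0.719000)/(-0.133731 - (-0.494339)) = 0.848942; f(t_3) = 0.014124
t_4 = 0.848942 - (0.014124)·(0.848942 - 0.813789)/(0.014124 - (-0.133731)) = 0.845584; f(t_4) = -0.000349

0.84558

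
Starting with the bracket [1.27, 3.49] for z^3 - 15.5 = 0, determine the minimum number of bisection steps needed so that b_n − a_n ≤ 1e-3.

12

Initial width b − a = 3.49 − 1.27 = 2.220000.
After n steps the width is (b−a)/2^n; need (b−a)/2^n ≤ 1e-3.
So n ≥ log₂(2.220000/1e-3) = log₂(2220.0000) ≈ 11.1163.
Hence n = 12.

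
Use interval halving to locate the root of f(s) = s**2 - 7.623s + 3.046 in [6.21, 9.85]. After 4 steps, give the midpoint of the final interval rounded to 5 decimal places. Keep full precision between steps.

7.23375

f(6.210000) = -5.728730, f(9.850000) = 24.981950 (opposite signs)
step 1: m = 8.030000, f(m) = 6.314210 > 0 → root in [6.210000, 8.030000]
step 2: m = 7.120000, f(m) = -0.535360 < 0 → root in [7.120000, 8.030000]
step 3: m = 7.575000, f(m) = 2.682400 > 0 → root in [7.120000, 7.575000]
step 4: m = 7.347500, f(m) = 1.021764 > 0 → root in [7.120000, 7.347500]
Midpoint of [7.120000, 7.347500] = 7.233750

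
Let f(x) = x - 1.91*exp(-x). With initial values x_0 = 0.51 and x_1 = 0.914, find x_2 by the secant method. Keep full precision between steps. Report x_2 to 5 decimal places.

0.83772

Secant update: x_(k+1) = x_k − f(x_k)·(x_k − x_(k-1))/(f(x_k) − f(x_(k-1))).
f(x_0) = -0.636947, f(x_1) = 0.148248
x_2 = 0.914000 - (0.148248)·(0.914000 - 0.510000)/(0.148248 - (-0.636947)) = 0.837723; f(x_2) = 0.011277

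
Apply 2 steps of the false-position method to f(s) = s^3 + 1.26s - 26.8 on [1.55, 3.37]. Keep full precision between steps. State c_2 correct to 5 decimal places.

2.81027

f(1.550000) = -21.123125, f(3.370000) = 15.718953
step 1: c = 2.593483, f(c) = -6.088042 < 0 → new bracket [2.593483, 3.370000]
step 2: c = 2.810270, f(c) = -1.064625 < 0 → new bracket [2.810270, 3.370000]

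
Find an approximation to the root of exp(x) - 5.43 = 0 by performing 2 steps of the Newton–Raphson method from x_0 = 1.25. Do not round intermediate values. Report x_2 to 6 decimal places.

Newton update: x ← x − f(x)/f'(x).
f'(x) = exp(x)
x_0 = 1.250000: f = -1.939657, f' = 3.490343 → x_1 = 1.250000 - (-1.939657)/(3.490343) = 1.805721
x_1 = 1.805721: f = 0.654357, f' = 6.084357 → x_2 = 1.805721 - (0.654357)/(6.084357) = 1.698174

1.698174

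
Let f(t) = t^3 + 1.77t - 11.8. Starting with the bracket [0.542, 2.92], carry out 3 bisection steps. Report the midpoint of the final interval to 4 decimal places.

f(0.542000) = -10.681440, f(2.920000) = 18.265488 (opposite signs)
step 1: m = 1.731000, f(m) = -3.549429 < 0 → root in [1.731000, 2.920000]
step 2: m = 2.325500, f(m) = 4.892323 > 0 → root in [1.731000, 2.325500]
step 3: m = 2.028250, f(m) = 0.133813 > 0 → root in [1.731000, 2.028250]
Midpoint of [1.731000, 2.028250] = 1.879625

1.8796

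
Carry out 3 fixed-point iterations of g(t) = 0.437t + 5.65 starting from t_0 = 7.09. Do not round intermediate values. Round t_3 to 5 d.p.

t_1 = g(7.090000) = 8.748330
t_2 = g(8.748330) = 9.473020
t_3 = g(9.473020) = 9.789710

9.78971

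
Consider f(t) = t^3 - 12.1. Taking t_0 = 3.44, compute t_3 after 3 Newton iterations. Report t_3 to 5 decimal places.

2.29651

f'(t) = 3t^2
t_0 = 3.440000: f = 28.607584, f' = 35.500800 → t_1 = 3.440000 - (28.607584)/(35.500800) = 2.634171
t_1 = 2.634171: f = 6.178130, f' = 20.816566 → t_2 = 2.634171 - (6.178130)/(20.816566) = 2.337382
t_2 = 2.337382: f = 0.669941, f' = 16.390059 → t_3 = 2.337382 - (0.669941)/(16.390059) = 2.296507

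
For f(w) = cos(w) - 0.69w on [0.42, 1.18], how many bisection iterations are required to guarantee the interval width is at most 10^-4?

Initial width b − a = 1.18 − 0.42 = 0.760000.
After n steps the width is (b−a)/2^n; need (b−a)/2^n ≤ 10^-4.
So n ≥ log₂(0.760000/10^-4) = log₂(7600.0000) ≈ 12.8918.
Hence n = 13.

13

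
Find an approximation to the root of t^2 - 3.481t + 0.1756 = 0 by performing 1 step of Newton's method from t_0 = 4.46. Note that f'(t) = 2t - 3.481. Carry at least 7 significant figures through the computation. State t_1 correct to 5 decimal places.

t_0 = 4.460000: f = 4.541940, f' = 5.439000 → t_1 = 4.460000 - (4.541940)/(5.439000) = 3.624931

3.62493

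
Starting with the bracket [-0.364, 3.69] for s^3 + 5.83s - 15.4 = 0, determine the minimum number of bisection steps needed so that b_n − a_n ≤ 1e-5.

Initial width b − a = 3.69 − -0.364 = 4.054000.
After n steps the width is (b−a)/2^n; need (b−a)/2^n ≤ 1e-5.
So n ≥ log₂(4.054000/1e-5) = log₂(405400.0000) ≈ 18.6290.
Hence n = 19.

19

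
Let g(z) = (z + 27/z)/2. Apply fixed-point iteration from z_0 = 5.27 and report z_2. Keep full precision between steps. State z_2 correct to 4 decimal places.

z_1 = g(5.270000) = 5.196670
z_2 = g(5.196670) = 5.196152

5.1962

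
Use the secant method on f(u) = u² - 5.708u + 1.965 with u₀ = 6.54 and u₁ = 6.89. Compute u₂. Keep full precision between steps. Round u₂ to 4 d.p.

f(u_0) = 7.406280, f(u_1) = 10.108980
u_2 = 6.890000 - (10.108980)·(6.890000 - 6.540000)/(10.108980 - (7.406280)) = 5.580886; f(u_2) = 1.255590

5.5809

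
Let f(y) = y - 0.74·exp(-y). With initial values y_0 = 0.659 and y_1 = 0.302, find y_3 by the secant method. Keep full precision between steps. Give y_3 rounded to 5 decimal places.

Secant update: y_(k+1) = y_k − f(y_k)·(y_k − y_(k-1))/(f(y_k) − f(y_(k-1))).
f(y_0) = 0.276147, f(y_1) = -0.245110
y_2 = 0.302000 - (-0.245110)·(0.302000 - 0.659000)/(-0.245110 - (0.276147)) = 0.469872; f(y_2) = 0.007311
y_3 = 0.469872 - (0.007311)·(0.469872 - 0.302000)/(0.007311 - (-0.245110)) = 0.465010; f(y_3) = 0.000194

0.46501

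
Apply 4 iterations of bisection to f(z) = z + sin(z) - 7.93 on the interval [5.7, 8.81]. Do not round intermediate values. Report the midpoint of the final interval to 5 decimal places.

f(5.700000) = -2.780686, f(8.810000) = 1.456777 (opposite signs)
step 1: m = 7.255000, f(m) = 0.150910 > 0 → root in [5.700000, 7.255000]
step 2: m = 6.477500, f(m) = -1.259406 < 0 → root in [6.477500, 7.255000]
step 3: m = 6.866250, f(m) = -0.513165 < 0 → root in [6.866250, 7.255000]
step 4: m = 7.060625, f(m) = -0.167918 < 0 → root in [7.060625, 7.255000]
Midpoint of [7.060625, 7.255000] = 7.157813

7.15781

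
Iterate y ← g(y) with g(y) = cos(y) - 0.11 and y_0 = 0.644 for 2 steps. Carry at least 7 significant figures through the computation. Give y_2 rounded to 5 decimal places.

0.66144

y_1 = g(0.644000) = 0.689701
y_2 = g(0.689701) = 0.661437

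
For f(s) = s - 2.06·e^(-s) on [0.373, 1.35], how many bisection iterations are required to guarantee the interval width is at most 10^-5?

Initial width b − a = 1.35 − 0.373 = 0.977000.
After n steps the width is (b−a)/2^n; need (b−a)/2^n ≤ 10^-5.
So n ≥ log₂(0.977000/10^-5) = log₂(97700.0000) ≈ 16.5761.
Hence n = 17.

17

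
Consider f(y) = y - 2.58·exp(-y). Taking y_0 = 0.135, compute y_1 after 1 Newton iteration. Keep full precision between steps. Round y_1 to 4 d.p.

0.7862

f'(y) = 1 + 2.58·exp(-y)
y_0 = 0.135000: f = -2.119187, f' = 3.254187 → y_1 = 0.135000 - (-2.119187)/(3.254187) = 0.786219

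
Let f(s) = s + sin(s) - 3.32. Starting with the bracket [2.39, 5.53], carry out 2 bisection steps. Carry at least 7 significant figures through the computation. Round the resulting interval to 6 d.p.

[3.960000, 4.745000]

f(2.390000) = -0.247197, f(5.530000) = 1.526034 (opposite signs)
step 1: m = 3.960000, f(m) = -0.090058 < 0 → root in [3.960000, 5.530000]
step 2: m = 4.745000, f(m) = 0.425532 > 0 → root in [3.960000, 4.745000]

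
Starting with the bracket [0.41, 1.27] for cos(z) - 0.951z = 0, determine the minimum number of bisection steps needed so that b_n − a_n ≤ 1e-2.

Initial width b − a = 1.27 − 0.41 = 0.860000.
After n steps the width is (b−a)/2^n; need (b−a)/2^n ≤ 1e-2.
So n ≥ log₂(0.860000/1e-2) = log₂(86.0000) ≈ 6.4263.
Hence n = 7.

7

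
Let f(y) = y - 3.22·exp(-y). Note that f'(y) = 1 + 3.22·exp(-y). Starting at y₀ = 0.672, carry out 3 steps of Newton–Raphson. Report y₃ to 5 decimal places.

1.08646

y_0 = 0.672000: f = -0.972410, f' = 2.644410 → y_1 = 0.672000 - (-0.972410)/(2.644410) = 1.039723
y_1 = 1.039723: f = -0.098717, f' = 2.138440 → y_2 = 1.039723 - (-0.098717)/(2.138440) = 1.085886
y_2 = 1.085886: f = -0.001195, f' = 2.087080 → y_3 = 1.085886 - (-0.001195)/(2.087080) = 1.086458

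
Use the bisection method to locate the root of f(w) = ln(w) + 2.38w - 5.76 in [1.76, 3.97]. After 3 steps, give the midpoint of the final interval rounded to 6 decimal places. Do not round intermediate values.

2.174375

f(1.760000) = -1.005886, f(3.970000) = 5.067366 (opposite signs)
step 1: m = 2.865000, f(m) = 2.111268 > 0 → root in [1.760000, 2.865000]
step 2: m = 2.312500, f(m) = 0.582079 > 0 → root in [1.760000, 2.312500]
step 3: m = 2.036250, f(m) = -0.202615 < 0 → root in [2.036250, 2.312500]
Midpoint of [2.036250, 2.312500] = 2.174375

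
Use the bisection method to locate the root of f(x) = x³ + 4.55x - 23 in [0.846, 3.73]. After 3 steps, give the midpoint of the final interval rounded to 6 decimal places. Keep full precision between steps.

f(0.846000) = -18.545204, f(3.730000) = 45.866617 (opposite signs)
step 1: m = 2.288000, f(m) = -0.612048 < 0 → root in [2.288000, 3.730000]
step 2: m = 3.009000, f(m) = 17.934680 > 0 → root in [2.288000, 3.009000]
step 3: m = 2.648500, f(m) = 7.628717 > 0 → root in [2.288000, 2.648500]
Midpoint of [2.288000, 2.648500] = 2.468250

2.468250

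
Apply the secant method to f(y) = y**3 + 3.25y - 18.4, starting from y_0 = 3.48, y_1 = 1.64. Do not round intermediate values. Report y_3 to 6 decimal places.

2.293766

f(y_0) = 35.054192, f(y_1) = -8.659056
y_2 = 1.640000 - (-8.659056)·(1.640000 - 3.480000)/(-8.659056 - (35.054192)) = 2.004481; f(y_2) = -3.831539
y_3 = 2.004481 - (-3.831539)·(2.004481 - 1.640000)/(-3.831539 - (-8.659056)) = 2.293766; f(y_3) = 1.123065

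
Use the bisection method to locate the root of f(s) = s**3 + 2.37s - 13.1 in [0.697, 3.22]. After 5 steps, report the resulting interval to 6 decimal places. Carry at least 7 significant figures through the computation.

f(0.697000) = -11.109501, f(3.220000) = 27.917648 (opposite signs)
step 1: m = 1.958500, f(m) = -0.946093 < 0 → root in [1.958500, 3.220000]
step 2: m = 2.589250, f(m) = 10.395413 > 0 → root in [1.958500, 2.589250]
step 3: m = 2.273875, f(m) = 4.046172 > 0 → root in [1.958500, 2.273875]
step 4: m = 2.116188, f(m) = 1.392180 > 0 → root in [1.958500, 2.116188]
step 5: m = 2.037344, f(m) = 0.185049 > 0 → root in [1.958500, 2.037344]

[1.958500, 2.037344]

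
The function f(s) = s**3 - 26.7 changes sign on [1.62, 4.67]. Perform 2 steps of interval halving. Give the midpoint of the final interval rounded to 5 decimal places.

2.76375

f(1.620000) = -22.448472, f(4.670000) = 75.147563 (opposite signs)
step 1: m = 3.145000, f(m) = 4.407274 > 0 → root in [1.620000, 3.145000]
step 2: m = 2.382500, f(m) = -13.176200 < 0 → root in [2.382500, 3.145000]
Midpoint of [2.382500, 3.145000] = 2.763750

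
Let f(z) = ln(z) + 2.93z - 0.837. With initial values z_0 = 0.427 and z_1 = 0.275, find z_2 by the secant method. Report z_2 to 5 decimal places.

0.50200

f(z_0) = -0.436861, f(z_1) = -1.322234
z_2 = 0.275000 - (-1.322234)·(0.275000 - 0.427000)/(-1.322234 - (-0.436861)) = 0.502000; f(z_2) = -0.055295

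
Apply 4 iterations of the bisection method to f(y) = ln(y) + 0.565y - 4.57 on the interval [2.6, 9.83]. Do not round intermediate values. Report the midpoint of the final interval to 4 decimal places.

5.0853

f(2.600000) = -2.145489, f(9.830000) = 3.269389 (opposite signs)
step 1: m = 6.215000, f(m) = 0.768441 > 0 → root in [2.600000, 6.215000]
step 2: m = 4.407500, f(m) = -0.596455 < 0 → root in [4.407500, 6.215000]
step 3: m = 5.311250, f(m) = 0.100683 > 0 → root in [4.407500, 5.311250]
step 4: m = 4.859375, f(m) = -0.243543 < 0 → root in [4.859375, 5.311250]
Midpoint of [4.859375, 5.311250] = 5.085312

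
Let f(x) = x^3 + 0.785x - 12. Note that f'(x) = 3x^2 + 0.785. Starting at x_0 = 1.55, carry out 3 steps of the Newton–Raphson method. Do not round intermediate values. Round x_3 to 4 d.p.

2.1755

Newton update: x ← x − f(x)/f'(x).
x_0 = 1.550000: f = -7.059375, f' = 7.992500 → x_1 = 1.550000 - (-7.059375)/(7.992500) = 2.433250
x_1 = 2.433250: f = 4.316657, f' = 18.547116 → x_2 = 2.433250 - (4.316657)/(18.547116) = 2.200510
x_2 = 2.200510: f = 0.382805, f' = 15.311731 → x_3 = 2.200510 - (0.382805)/(15.311731) = 2.175509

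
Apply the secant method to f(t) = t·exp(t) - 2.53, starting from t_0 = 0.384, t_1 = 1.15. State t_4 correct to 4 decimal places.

f(t_0) = -1.966232, f(t_1) = 1.101922
t_2 = 1.150000 - (1.101922)·(1.150000 - 0.384000)/(1.101922 - (-1.966232)) = 0.874893; f(t_2) = -0.431468
t_3 = 0.874893 - (-0.431468)·(0.874893 - 1.150000)/(-0.431468 - (1.101922)) = 0.952303; f(t_3) = -0.061945
t_4 = 0.952303 - (-0.061945)·(0.952303 - 0.874893)/(-0.061945 - (-0.431468)) = 0.965279; f(t_4) = 0.004361

0.9653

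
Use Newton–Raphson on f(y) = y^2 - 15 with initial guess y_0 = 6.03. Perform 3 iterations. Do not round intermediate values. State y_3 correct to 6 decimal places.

3.873023

Newton update: y ← y − f(y)/f'(y).
f'(y) = 2y
y_0 = 6.030000: f = 21.360900, f' = 12.060000 → y_1 = 6.030000 - (21.360900)/(12.060000) = 4.258781
y_1 = 4.258781: f = 3.137216, f' = 8.517562 → y_2 = 4.258781 - (3.137216)/(8.517562) = 3.890458
y_2 = 3.890458: f = 0.135662, f' = 7.780916 → y_3 = 3.890458 - (0.135662)/(7.780916) = 3.873023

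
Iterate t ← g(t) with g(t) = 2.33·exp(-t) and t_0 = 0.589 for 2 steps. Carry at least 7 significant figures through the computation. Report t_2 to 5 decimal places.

0.63954

t_1 = g(0.589000) = 1.292875
t_2 = g(1.292875) = 0.639540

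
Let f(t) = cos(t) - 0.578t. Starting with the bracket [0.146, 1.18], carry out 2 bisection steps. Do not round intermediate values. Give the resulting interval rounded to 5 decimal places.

[0.92150, 1.18000]

f(0.146000) = 0.904973, f(1.180000) = -0.301115 (opposite signs)
step 1: m = 0.663000, f(m) = 0.404935 > 0 → root in [0.663000, 1.180000]
step 2: m = 0.921500, f(m) = 0.071999 > 0 → root in [0.921500, 1.180000]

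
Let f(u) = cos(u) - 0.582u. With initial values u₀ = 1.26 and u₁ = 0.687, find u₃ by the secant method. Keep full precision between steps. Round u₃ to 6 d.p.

0.971682

Secant update: u_(k+1) = u_k − f(u_k)·(u_k − u_(k-1))/(f(u_k) − f(u_(k-1))).
f(u_0) = -0.427503, f(u_1) = 0.373318
u_2 = 0.687000 - (0.373318)·(0.687000 - 1.260000)/(0.373318 - (-0.427503)) = 0.954115; f(u_2) = 0.023036
u_3 = 0.954115 - (0.023036)·(0.954115 - 0.687000)/(0.023036 - (0.373318)) = 0.971682; f(u_3) = -0.001607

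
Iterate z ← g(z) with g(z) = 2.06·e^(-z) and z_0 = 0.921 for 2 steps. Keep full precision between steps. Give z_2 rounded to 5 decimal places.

0.90717

z_1 = g(0.921000) = 0.820129
z_2 = g(0.820129) = 0.907172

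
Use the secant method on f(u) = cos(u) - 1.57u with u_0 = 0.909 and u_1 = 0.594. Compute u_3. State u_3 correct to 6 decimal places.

Secant update: u_(k+1) = u_k − f(u_k)·(u_k − u_(k-1))/(f(u_k) − f(u_(k-1))).
f(u_0) = -0.812595, f(u_1) = -0.103871
u_2 = 0.594000 - (-0.103871)·(0.594000 - 0.909000)/(-0.103871 - (-0.812595)) = 0.547833; f(u_2) = -0.006443
u_3 = 0.547833 - (-0.006443)·(0.547833 - 0.594000)/(-0.006443 - (-0.103871)) = 0.544780; f(u_3) = -0.000064

0.544780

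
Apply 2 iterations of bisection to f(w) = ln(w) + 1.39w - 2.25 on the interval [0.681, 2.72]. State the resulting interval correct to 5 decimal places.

[1.19075, 1.70050]

f(0.681000) = -1.687603, f(2.720000) = 2.531432 (opposite signs)
step 1: m = 1.700500, f(m) = 0.644617 > 0 → root in [0.681000, 1.700500]
step 2: m = 1.190750, f(m) = -0.420274 < 0 → root in [1.190750, 1.700500]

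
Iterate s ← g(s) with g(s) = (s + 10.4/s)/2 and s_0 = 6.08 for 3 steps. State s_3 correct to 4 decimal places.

3.2254

s_1 = g(6.080000) = 3.895263
s_2 = g(3.895263) = 3.282586
s_3 = g(3.282586) = 3.225410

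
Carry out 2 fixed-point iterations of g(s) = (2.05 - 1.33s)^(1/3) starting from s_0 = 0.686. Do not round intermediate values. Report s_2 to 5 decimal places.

0.87136

s_1 = g(0.686000) = 1.043916
s_2 = g(1.043916) = 0.871358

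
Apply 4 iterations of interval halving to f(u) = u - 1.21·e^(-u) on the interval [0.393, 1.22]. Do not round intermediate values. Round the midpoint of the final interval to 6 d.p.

0.625594

f(0.393000) = -0.423785, f(1.220000) = 0.862771 (opposite signs)
step 1: m = 0.806500, f(m) = 0.266334 > 0 → root in [0.393000, 0.806500]
step 2: m = 0.599750, f(m) = -0.064478 < 0 → root in [0.599750, 0.806500]
step 3: m = 0.703125, f(m) = 0.104132 > 0 → root in [0.599750, 0.703125]
step 4: m = 0.651438, f(m) = 0.020669 > 0 → root in [0.599750, 0.651438]
Midpoint of [0.599750, 0.651438] = 0.625594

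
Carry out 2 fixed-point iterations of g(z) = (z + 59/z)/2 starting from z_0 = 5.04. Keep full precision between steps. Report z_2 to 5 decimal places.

z_1 = g(5.040000) = 8.373175
z_2 = g(8.373175) = 7.709743

7.70974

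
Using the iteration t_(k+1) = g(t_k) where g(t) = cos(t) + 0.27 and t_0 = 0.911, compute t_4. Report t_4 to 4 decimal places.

t_1 = g(0.911000) = 0.882956
t_2 = g(0.882956) = 0.904870
t_3 = g(0.904870) = 0.887788
t_4 = g(0.887788) = 0.901130

0.9011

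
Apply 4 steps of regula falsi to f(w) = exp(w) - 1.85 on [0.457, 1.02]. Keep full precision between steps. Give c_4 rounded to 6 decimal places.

False-position update: c = (a·f(b) − b·f(a))/(f(b) − f(a)); replace the endpoint whose sign matches f(c).
f(0.457000) = -0.270671, f(1.020000) = 0.923195
step 1: c = 0.584642, f(c) = -0.055651 < 0 → new bracket [0.584642, 1.020000]
step 2: c = 0.609394, f(c) = -0.010684 < 0 → new bracket [0.609394, 1.020000]
step 3: c = 0.614091, f(c) = -0.002023 < 0 → new bracket [0.614091, 1.020000]
step 4: c = 0.614979, f(c) = -0.000382 < 0 → new bracket [0.614979, 1.020000]

0.614979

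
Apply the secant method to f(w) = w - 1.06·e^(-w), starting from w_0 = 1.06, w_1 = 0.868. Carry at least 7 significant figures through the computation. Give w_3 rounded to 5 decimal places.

0.58956

f(w_0) = 0.692757, f(w_1) = 0.423022
w_2 = 0.868000 - (0.423022)·(0.868000 - 1.060000)/(0.423022 - (0.692757)) = 0.566888; f(w_2) = -0.034437
w_3 = 0.566888 - (-0.034437)·(0.566888 - 0.868000)/(-0.034437 - (0.423022)) = 0.589556; f(w_3) = 0.001707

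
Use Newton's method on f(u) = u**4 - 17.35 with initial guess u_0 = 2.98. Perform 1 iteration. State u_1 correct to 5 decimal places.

2.39890

f'(u) = 4u**3
u_0 = 2.980000: f = 61.511504, f' = 105.854368 → u_1 = 2.980000 - (61.511504)/(105.854368) = 2.398904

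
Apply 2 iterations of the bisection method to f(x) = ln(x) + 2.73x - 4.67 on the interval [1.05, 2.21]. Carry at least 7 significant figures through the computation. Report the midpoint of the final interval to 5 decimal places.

1.48500

f(1.050000) = -1.754710, f(2.210000) = 2.156293 (opposite signs)
step 1: m = 1.630000, f(m) = 0.268480 > 0 → root in [1.050000, 1.630000]
step 2: m = 1.340000, f(m) = -0.719130 < 0 → root in [1.340000, 1.630000]
Midpoint of [1.340000, 1.630000] = 1.485000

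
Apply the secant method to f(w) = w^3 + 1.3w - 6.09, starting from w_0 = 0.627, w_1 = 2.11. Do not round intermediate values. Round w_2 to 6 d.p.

1.300309

f(w_0) = -5.028408, f(w_1) = 6.046931
w_2 = 2.110000 - (6.046931)·(2.110000 - 0.627000)/(6.046931 - (-5.028408)) = 1.300309; f(w_2) = -2.201029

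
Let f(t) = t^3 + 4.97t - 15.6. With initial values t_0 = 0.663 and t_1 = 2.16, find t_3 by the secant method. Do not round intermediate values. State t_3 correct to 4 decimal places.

f(t_0) = -12.013456, f(t_1) = 5.212896
t_2 = 2.160000 - (5.212896)·(2.160000 - 0.663000)/(5.212896 - (-12.013456)) = 1.706990; f(t_2) = -2.142403
t_3 = 1.706990 - (-2.142403)·(1.706990 - 2.160000)/(-2.142403 - (5.212896)) = 1.838940; f(t_3) = -0.241725

1.8389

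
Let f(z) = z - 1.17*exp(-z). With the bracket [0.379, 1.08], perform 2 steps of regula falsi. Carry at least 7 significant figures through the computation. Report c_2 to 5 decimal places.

0.62680

False-position update: c = (a·f(b) − b·f(a))/(f(b) − f(a)); replace the endpoint whose sign matches f(c).
f(0.379000) = -0.421918, f(1.080000) = 0.682673
step 1: c = 0.646759, f(c) = 0.033983 > 0 → new bracket [0.379000, 0.646759]
step 2: c = 0.626800, f(c) = 0.001671 > 0 → new bracket [0.379000, 0.626800]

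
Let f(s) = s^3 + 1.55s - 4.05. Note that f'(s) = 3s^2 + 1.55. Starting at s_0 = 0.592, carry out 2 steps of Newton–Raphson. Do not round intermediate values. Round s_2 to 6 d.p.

s_0 = 0.592000: f = -2.924925, f' = 2.601392 → s_1 = 0.592000 - (-2.924925)/(2.601392) = 1.716369
s_1 = 1.716369: f = 3.666665, f' = 10.387771 → s_2 = 1.716369 - (3.666665)/(10.387771) = 1.363390

1.363390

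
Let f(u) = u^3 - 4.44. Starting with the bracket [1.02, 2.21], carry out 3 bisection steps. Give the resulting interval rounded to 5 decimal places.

[1.61500, 1.76375]

f(1.020000) = -3.378792, f(2.210000) = 6.353861 (opposite signs)
step 1: m = 1.615000, f(m) = -0.227717 < 0 → root in [1.615000, 2.210000]
step 2: m = 1.912500, f(m) = 2.555268 > 0 → root in [1.615000, 1.912500]
step 3: m = 1.763750, f(m) = 1.046698 > 0 → root in [1.615000, 1.763750]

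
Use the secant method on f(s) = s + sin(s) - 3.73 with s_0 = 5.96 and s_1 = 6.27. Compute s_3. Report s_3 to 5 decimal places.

f(s_0) = 1.912411, f(s_1) = 2.526815
s_2 = 6.270000 - (2.526815)·(6.270000 - 5.960000)/(2.526815 - (1.912411)) = 4.995085; f(s_2) = 0.304778
s_3 = 4.995085 - (0.304778)·(4.995085 - 6.270000)/(0.304778 - (2.526815)) = 4.820216; f(s_3) = 0.096023

4.82022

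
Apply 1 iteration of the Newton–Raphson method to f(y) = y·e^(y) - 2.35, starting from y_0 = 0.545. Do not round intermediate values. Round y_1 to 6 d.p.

1.074209

Newton update: y ← y − f(y)/f'(y).
f'(y) = (y + 1)·e^(y)
y_0 = 0.545000: f = -1.410088, f' = 2.664520 → y_1 = 0.545000 - (-1.410088)/(2.664520) = 1.074209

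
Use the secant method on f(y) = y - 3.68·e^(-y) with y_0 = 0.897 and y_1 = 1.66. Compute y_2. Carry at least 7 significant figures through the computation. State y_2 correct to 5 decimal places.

f(y_0) = -0.603672, f(y_1) = 0.960289
y_2 = 1.660000 - (0.960289)·(1.660000 - 0.897000)/(0.960289 - (-0.603672)) = 1.191510; f(y_2) = 0.073664

1.19151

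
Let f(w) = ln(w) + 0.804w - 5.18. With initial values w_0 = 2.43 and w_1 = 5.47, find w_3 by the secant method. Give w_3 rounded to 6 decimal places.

f(w_0) = -2.338389, f(w_1) = 0.917159
w_2 = 5.470000 - (0.917159)·(5.470000 - 2.430000)/(0.917159 - (-2.338389)) = 4.613566; f(w_2) = 0.058308
w_3 = 4.613566 - (0.058308)·(4.613566 - 5.470000)/(0.058308 - (0.917159)) = 4.555422; f(w_3) = -0.001123

4.555422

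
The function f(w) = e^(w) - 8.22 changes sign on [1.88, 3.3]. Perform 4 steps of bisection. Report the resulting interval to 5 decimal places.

[2.05750, 2.14625]

f(1.880000) = -1.666495, f(3.300000) = 18.892639 (opposite signs)
step 1: m = 2.590000, f(m) = 5.109772 > 0 → root in [1.880000, 2.590000]
step 2: m = 2.235000, f(m) = 1.126482 > 0 → root in [1.880000, 2.235000]
step 3: m = 2.057500, f(m) = -0.393621 < 0 → root in [2.057500, 2.235000]
step 4: m = 2.146250, f(m) = 0.332725 > 0 → root in [2.057500, 2.146250]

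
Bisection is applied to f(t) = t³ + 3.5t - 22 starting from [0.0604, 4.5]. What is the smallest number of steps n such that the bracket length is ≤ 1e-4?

Initial width b − a = 4.5 − 0.0604 = 4.439600.
After n steps the width is (b−a)/2^n; need (b−a)/2^n ≤ 1e-4.
So n ≥ log₂(4.439600/1e-4) = log₂(44396.0000) ≈ 15.4381.
Hence n = 16.

16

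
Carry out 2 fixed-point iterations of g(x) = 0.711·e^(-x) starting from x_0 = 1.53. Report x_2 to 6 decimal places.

x_1 = g(1.530000) = 0.153957
x_2 = g(0.153957) = 0.609547

0.609547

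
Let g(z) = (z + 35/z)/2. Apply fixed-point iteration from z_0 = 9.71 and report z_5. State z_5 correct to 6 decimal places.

5.916080

z_1 = g(9.710000) = 6.657266
z_2 = g(6.657266) = 5.957340
z_3 = g(5.957340) = 5.916223
z_4 = g(5.916223) = 5.916080
z_5 = g(5.916080) = 5.916080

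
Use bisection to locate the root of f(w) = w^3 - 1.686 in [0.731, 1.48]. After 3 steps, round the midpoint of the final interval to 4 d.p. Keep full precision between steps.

f(0.731000) = -1.295382, f(1.480000) = 1.555792 (opposite signs)
step 1: m = 1.105500, f(m) = -0.334935 < 0 → root in [1.105500, 1.480000]
step 2: m = 1.292750, f(m) = 0.474447 > 0 → root in [1.105500, 1.292750]
step 3: m = 1.199125, f(m) = 0.038223 > 0 → root in [1.105500, 1.199125]
Midpoint of [1.105500, 1.199125] = 1.152312

1.1523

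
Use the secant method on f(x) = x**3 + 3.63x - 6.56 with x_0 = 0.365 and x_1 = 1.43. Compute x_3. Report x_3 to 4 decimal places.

f(x_0) = -5.186423, f(x_1) = 1.555107
x_2 = 1.430000 - (1.555107)·(1.430000 - 0.365000)/(1.555107 - (-5.186423)) = 1.184330; f(x_2) = -0.599693
x_3 = 1.184330 - (-0.599693)·(1.184330 - 1.430000)/(-0.599693 - (1.555107)) = 1.252702; f(x_3) = -0.046877

1.2527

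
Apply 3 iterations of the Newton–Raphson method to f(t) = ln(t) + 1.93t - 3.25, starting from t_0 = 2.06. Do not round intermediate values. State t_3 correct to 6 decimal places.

1.480598

f'(t) = 1/t + 1.93
t_0 = 2.060000: f = 1.448506, f' = 2.415437 → t_1 = 2.060000 - (1.448506)/(2.415437) = 1.460313
t_1 = 1.460313: f = -0.052945, f' = 2.614785 → t_2 = 1.460313 - (-0.052945)/(2.614785) = 1.480561
t_2 = 1.480561: f = -0.000095, f' = 2.605419 → t_3 = 1.480561 - (-0.000095)/(2.605419) = 1.480598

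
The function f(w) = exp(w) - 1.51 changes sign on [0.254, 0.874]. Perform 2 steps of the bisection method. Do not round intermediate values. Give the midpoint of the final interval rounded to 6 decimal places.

0.486500

f(0.254000) = -0.220828, f(0.874000) = 0.886478 (opposite signs)
step 1: m = 0.564000, f(m) = 0.247689 > 0 → root in [0.254000, 0.564000]
step 2: m = 0.409000, f(m) = -0.004688 < 0 → root in [0.409000, 0.564000]
Midpoint of [0.409000, 0.564000] = 0.486500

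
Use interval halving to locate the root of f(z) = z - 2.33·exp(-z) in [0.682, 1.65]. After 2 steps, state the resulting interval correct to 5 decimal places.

f(0.682000) = -0.496059, f(1.650000) = 1.202524 (opposite signs)
step 1: m = 1.166000, f(m) = 0.439947 > 0 → root in [0.682000, 1.166000]
step 2: m = 0.924000, f(m) = -0.000843 < 0 → root in [0.924000, 1.166000]

[0.92400, 1.16600]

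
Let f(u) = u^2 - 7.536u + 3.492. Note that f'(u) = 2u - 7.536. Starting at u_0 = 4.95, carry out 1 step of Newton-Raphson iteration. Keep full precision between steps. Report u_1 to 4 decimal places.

8.8877

u_0 = 4.950000: f = -9.308700, f' = 2.364000 → u_1 = 4.950000 - (-9.308700)/(2.364000) = 8.887690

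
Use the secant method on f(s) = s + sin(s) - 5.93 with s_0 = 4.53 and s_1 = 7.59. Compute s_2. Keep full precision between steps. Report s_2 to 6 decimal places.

5.986094

f(s_0) = -2.383413, f(s_1) = 2.625359
s_2 = 7.590000 - (2.625359)·(7.590000 - 4.530000)/(2.625359 - (-2.383413)) = 5.986094; f(s_2) = -0.236646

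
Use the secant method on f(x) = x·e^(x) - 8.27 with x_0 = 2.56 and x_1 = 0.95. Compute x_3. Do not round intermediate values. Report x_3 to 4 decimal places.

Secant update: x_(k+1) = x_k − f(x_k)·(x_k − x_(k-1))/(f(x_k) − f(x_(k-1))).
f(x_0) = 24.845692, f(x_1) = -5.813576
x_2 = 0.950000 - (-5.813576)·(0.950000 - 2.560000)/(-5.813576 - (24.845692)) = 1.255286; f(x_2) = -3.865397
x_3 = 1.255286 - (-3.865397)·(1.255286 - 0.950000)/(-3.865397 - (-5.813576)) = 1.861008; f(x_3) = 3.696673

1.8610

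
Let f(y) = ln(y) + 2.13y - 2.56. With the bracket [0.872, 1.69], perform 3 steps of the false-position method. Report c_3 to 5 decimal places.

1.14028

f(0.872000) = -0.839606, f(1.690000) = 1.564429
step 1: c = 1.157685, f(c) = 0.052293 > 0 → new bracket [0.872000, 1.157685]
step 2: c = 1.140935, f(c) = 0.002041 > 0 → new bracket [0.872000, 1.140935]
step 3: c = 1.140283, f(c) = 0.000080 > 0 → new bracket [0.872000, 1.140283]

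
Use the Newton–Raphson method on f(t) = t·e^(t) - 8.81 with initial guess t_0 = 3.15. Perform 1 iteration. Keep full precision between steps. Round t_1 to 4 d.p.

2.4819

f'(t) = (t + 1)·e^(t)
t_0 = 3.150000: f = 64.698603, f' = 96.844668 → t_1 = 3.150000 - (64.698603)/(96.844668) = 2.481934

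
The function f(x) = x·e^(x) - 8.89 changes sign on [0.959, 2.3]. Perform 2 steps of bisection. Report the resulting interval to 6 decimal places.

f(0.959000) = -6.387886, f(2.300000) = 14.050620 (opposite signs)
step 1: m = 1.629500, f(m) = -0.577393 < 0 → root in [1.629500, 2.300000]
step 2: m = 1.964750, f(m) = 5.124815 > 0 → root in [1.629500, 1.964750]

[1.629500, 1.964750]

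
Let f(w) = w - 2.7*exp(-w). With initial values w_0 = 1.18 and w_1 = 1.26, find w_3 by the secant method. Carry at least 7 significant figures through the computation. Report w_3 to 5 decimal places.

f(w_0) = 0.350347, f(w_1) = 0.494134
w_2 = 1.260000 - (0.494134)·(1.260000 - 1.180000)/(0.494134 - (0.350347)) = 0.985074; f(w_2) = -0.023138
w_3 = 0.985074 - (-0.023138)·(0.985074 - 1.260000)/(-0.023138 - (0.494134)) = 0.997371; f(w_3) = 0.001482

0.99737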